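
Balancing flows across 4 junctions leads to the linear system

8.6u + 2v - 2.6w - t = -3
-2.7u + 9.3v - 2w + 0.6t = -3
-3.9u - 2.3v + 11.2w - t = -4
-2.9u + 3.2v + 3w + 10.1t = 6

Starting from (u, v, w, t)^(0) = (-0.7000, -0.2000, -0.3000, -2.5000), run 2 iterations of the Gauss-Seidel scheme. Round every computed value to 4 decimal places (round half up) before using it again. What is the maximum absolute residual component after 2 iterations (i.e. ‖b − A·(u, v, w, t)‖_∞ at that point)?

1.4518

Iteration 1:
  u = (-3 - (2)·-0.2000 - (-2.6)·-0.3000 - (-1)·-2.5000) / (8.6) = -0.6837
  v = (-3 - (-2.7)·-0.6837 - (-2)·-0.3000 - (0.6)·-2.5000) / (9.3) = -0.4243
  w = (-4 - (-3.9)·-0.6837 - (-2.3)·-0.4243 - (-1)·-2.5000) / (11.2) = -0.9056
  t = (6 - (-2.9)·-0.6837 - (3.2)·-0.4243 - (3)·-0.9056) / (10.1) = 0.8012
Iteration 2:
  u = (-3 - (2)·-0.4243 - (-2.6)·-0.9056 - (-1)·0.8012) / (8.6) = -0.4308
  v = (-3 - (-2.7)·-0.4308 - (-2)·-0.9056 - (0.6)·0.8012) / (9.3) = -0.6941
  w = (-4 - (-3.9)·-0.4308 - (-2.3)·-0.6941 - (-1)·0.8012) / (11.2) = -0.5782
  t = (6 - (-2.9)·-0.4308 - (3.2)·-0.6941 - (3)·-0.5782) / (10.1) = 0.8620
Residual b − A·x = (1.4518, 0.6184, 0.0613, 0.0002); ∞-norm = 1.4518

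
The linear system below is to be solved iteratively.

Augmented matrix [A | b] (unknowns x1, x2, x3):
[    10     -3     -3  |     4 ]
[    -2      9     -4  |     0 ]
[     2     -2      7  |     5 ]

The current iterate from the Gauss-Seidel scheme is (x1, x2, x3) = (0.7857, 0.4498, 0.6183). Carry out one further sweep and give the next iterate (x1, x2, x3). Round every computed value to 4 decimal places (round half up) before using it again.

One sweep:
  x1 = (4 - (-3)·0.4498 - (-3)·0.6183) / (10) = 0.7204
  x2 = (0 - (-2)·0.7204 - (-4)·0.6183) / (9) = 0.4349
  x3 = (5 - (2)·0.7204 - (-2)·0.4349) / (7) = 0.6327

(0.7204, 0.4349, 0.6327)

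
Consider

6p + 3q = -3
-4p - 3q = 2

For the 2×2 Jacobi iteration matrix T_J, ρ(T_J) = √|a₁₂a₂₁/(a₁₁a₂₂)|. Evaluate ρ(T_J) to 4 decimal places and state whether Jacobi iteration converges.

a₁₂a₂₁/(a₁₁a₂₂) = (3)·(-4) / ((6)·(-3)) = 0.666667
ρ = √|0.666667| = √0.666667 = 0.8165
ρ < 1, so Jacobi converges

0.8165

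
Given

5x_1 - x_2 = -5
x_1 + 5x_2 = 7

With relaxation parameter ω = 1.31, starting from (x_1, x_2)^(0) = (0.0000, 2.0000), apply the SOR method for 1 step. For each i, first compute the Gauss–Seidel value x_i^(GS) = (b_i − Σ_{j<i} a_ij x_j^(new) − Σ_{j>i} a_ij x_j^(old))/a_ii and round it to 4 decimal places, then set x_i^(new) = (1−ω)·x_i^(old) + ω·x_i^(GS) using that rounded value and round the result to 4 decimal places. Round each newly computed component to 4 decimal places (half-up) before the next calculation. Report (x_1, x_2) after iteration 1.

(-0.7860, 1.4199)

Iteration 1:
  x_1: GS value = (-5 - (-1)·2.0000) / (5) = -0.6000;  x_1 ← (1−ω)·0.0000 + ω·-0.6000 = -0.7860
  x_2: GS value = (7 - (1)·-0.7860) / (5) = 1.5572;  x_2 ← (1−ω)·2.0000 + ω·1.5572 = 1.4199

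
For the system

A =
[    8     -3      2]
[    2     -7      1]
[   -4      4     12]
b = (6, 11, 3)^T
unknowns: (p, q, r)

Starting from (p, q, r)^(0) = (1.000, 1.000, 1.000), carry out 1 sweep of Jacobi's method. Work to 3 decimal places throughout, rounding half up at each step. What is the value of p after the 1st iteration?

Iteration 1:
  p = (6 - (-3)·1.000 - (2)·1.000) / (8) = 0.875
  q = (11 - (2)·1.000 - (1)·1.000) / (-7) = -1.143
  r = (3 - (-4)·1.000 - (4)·1.000) / (12) = 0.250

0.875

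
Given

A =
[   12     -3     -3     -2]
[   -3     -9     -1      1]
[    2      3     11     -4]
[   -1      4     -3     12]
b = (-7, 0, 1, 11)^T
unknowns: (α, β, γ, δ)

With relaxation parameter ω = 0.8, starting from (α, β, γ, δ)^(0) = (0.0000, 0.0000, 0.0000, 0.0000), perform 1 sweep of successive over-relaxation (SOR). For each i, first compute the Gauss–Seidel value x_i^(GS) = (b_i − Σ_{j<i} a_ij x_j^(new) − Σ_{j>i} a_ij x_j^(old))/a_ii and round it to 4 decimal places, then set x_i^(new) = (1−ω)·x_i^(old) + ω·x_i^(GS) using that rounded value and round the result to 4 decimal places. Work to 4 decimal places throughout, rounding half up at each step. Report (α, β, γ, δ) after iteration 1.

(-0.4666, 0.1244, 0.1134, 0.6918)

Iteration 1:
  α: GS value = (-7 - (-3)·0.0000 - (-3)·0.0000 - (-2)·0.0000) / (12) = -0.5833;  α ← (1−ω)·0.0000 + ω·-0.5833 = -0.4666
  β: GS value = (0 - (-3)·-0.4666 - (-1)·0.0000 - (1)·0.0000) / (-9) = 0.1555;  β ← (1−ω)·0.0000 + ω·0.1555 = 0.1244
  γ: GS value = (1 - (2)·-0.4666 - (3)·0.1244 - (-4)·0.0000) / (11) = 0.1418;  γ ← (1−ω)·0.0000 + ω·0.1418 = 0.1134
  δ: GS value = (11 - (-1)·-0.4666 - (4)·0.1244 - (-3)·0.1134) / (12) = 0.8647;  δ ← (1−ω)·0.0000 + ω·0.8647 = 0.6918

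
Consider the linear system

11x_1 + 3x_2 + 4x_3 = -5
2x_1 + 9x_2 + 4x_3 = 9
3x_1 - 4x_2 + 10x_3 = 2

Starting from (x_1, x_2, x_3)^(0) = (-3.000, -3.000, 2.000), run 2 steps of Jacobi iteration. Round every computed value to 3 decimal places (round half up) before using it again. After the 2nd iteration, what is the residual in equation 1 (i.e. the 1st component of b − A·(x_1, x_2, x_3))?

Iteration 1:
  x_1 = (-5 - (3)·-3.000 - (4)·2.000) / (11) = -0.364
  x_2 = (9 - (2)·-3.000 - (4)·2.000) / (9) = 0.778
  x_3 = (2 - (3)·-3.000 - (-4)·-3.000) / (10) = -0.100
Iteration 2:
  x_1 = (-5 - (3)·0.778 - (4)·-0.100) / (11) = -0.630
  x_2 = (9 - (2)·-0.364 - (4)·-0.100) / (9) = 1.125
  x_3 = (2 - (3)·-0.364 - (-4)·0.778) / (10) = 0.620
Residual b − A·x = (-3.925, -2.345, 2.190)

-3.925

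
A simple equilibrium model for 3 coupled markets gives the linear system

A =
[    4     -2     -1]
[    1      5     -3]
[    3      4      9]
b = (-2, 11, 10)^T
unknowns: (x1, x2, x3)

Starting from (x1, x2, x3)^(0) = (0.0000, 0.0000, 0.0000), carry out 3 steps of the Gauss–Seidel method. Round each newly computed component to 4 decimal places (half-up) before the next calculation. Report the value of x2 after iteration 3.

2.0188

Iteration 1:
  x1 = (-2 - (-2)·0.0000 - (-1)·0.0000) / (4) = -0.5000
  x2 = (11 - (1)·-0.5000 - (-3)·0.0000) / (5) = 2.3000
  x3 = (10 - (3)·-0.5000 - (4)·2.3000) / (9) = 0.2556
Iteration 2:
  x1 = (-2 - (-2)·2.3000 - (-1)·0.2556) / (4) = 0.7139
  x2 = (11 - (1)·0.7139 - (-3)·0.2556) / (5) = 2.2106
  x3 = (10 - (3)·0.7139 - (4)·2.2106) / (9) = -0.1093
Iteration 3:
  x1 = (-2 - (-2)·2.2106 - (-1)·-0.1093) / (4) = 0.5780
  x2 = (11 - (1)·0.5780 - (-3)·-0.1093) / (5) = 2.0188
  x3 = (10 - (3)·0.5780 - (4)·2.0188) / (9) = 0.0212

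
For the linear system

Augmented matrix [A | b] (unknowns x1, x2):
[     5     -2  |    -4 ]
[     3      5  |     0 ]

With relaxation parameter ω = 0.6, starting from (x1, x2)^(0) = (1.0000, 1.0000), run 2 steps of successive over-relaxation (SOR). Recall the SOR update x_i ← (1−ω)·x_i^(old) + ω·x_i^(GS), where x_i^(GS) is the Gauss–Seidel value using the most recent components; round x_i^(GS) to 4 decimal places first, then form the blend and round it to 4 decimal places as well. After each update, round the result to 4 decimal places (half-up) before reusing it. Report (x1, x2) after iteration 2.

Iteration 1:
  x1: GS value = (-4 - (-2)·1.0000) / (5) = -0.4000;  x1 ← (1−ω)·1.0000 + ω·-0.4000 = 0.1600
  x2: GS value = (0 - (3)·0.1600) / (5) = -0.0960;  x2 ← (1−ω)·1.0000 + ω·-0.0960 = 0.3424
Iteration 2:
  x1: GS value = (-4 - (-2)·0.3424) / (5) = -0.6630;  x1 ← (1−ω)·0.1600 + ω·-0.6630 = -0.3338
  x2: GS value = (0 - (3)·-0.3338) / (5) = 0.2003;  x2 ← (1−ω)·0.3424 + ω·0.2003 = 0.2571

(-0.3338, 0.2571)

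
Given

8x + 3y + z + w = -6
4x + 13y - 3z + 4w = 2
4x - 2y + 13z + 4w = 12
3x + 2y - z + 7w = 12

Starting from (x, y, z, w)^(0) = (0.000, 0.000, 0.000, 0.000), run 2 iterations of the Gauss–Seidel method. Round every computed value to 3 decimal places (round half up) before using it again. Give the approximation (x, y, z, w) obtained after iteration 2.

Iteration 1:
  x = (-6 - (3)·0.000 - (1)·0.000 - (1)·0.000) / (8) = -0.750
  y = (2 - (4)·-0.750 - (-3)·0.000 - (4)·0.000) / (13) = 0.385
  z = (12 - (4)·-0.750 - (-2)·0.385 - (4)·0.000) / (13) = 1.213
  w = (12 - (3)·-0.750 - (2)·0.385 - (-1)·1.213) / (7) = 2.099
Iteration 2:
  x = (-6 - (3)·0.385 - (1)·1.213 - (1)·2.099) / (8) = -1.308
  y = (2 - (4)·-1.308 - (-3)·1.213 - (4)·2.099) / (13) = 0.190
  z = (12 - (4)·-1.308 - (-2)·0.190 - (4)·2.099) / (13) = 0.709
  w = (12 - (3)·-1.308 - (2)·0.190 - (-1)·0.709) / (7) = 2.322

(-1.308, 0.190, 0.709, 2.322)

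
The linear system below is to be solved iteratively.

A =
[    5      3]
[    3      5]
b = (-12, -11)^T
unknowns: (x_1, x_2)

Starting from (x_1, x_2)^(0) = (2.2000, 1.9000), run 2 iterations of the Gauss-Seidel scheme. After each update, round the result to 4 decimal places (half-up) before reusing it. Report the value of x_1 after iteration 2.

Iteration 1:
  x_1 = (-12 - (3)·1.9000) / (5) = -3.5400
  x_2 = (-11 - (3)·-3.5400) / (5) = -0.0760
Iteration 2:
  x_1 = (-12 - (3)·-0.0760) / (5) = -2.3544
  x_2 = (-11 - (3)·-2.3544) / (5) = -0.7874

-2.3544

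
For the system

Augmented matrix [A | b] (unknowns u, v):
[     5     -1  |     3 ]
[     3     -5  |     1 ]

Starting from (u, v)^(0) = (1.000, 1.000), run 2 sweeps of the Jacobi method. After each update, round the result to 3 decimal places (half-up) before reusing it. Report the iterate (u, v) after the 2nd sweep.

Iteration 1:
  u = (3 - (-1)·1.000) / (5) = 0.800
  v = (1 - (3)·1.000) / (-5) = 0.400
Iteration 2:
  u = (3 - (-1)·0.400) / (5) = 0.680
  v = (1 - (3)·0.800) / (-5) = 0.280

(0.680, 0.280)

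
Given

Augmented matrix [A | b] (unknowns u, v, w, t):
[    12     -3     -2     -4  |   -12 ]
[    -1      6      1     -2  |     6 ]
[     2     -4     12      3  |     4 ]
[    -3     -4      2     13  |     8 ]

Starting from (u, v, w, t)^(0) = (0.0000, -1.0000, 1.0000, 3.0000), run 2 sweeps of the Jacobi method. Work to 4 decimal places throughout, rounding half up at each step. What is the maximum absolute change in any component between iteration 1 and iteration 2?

1.6699

Iteration 1:
  u = (-12 - (-3)·-1.0000 - (-2)·1.0000 - (-4)·3.0000) / (12) = -0.0833
  v = (6 - (-1)·0.0000 - (1)·1.0000 - (-2)·3.0000) / (6) = 1.8333
  w = (4 - (2)·0.0000 - (-4)·-1.0000 - (3)·3.0000) / (12) = -0.7500
  t = (8 - (-3)·0.0000 - (-4)·-1.0000 - (2)·1.0000) / (13) = 0.1538
Iteration 2:
  u = (-12 - (-3)·1.8333 - (-2)·-0.7500 - (-4)·0.1538) / (12) = -0.6154
  v = (6 - (-1)·-0.0833 - (1)·-0.7500 - (-2)·0.1538) / (6) = 1.1624
  w = (4 - (2)·-0.0833 - (-4)·1.8333 - (3)·0.1538) / (12) = 0.9199
  t = (8 - (-3)·-0.0833 - (-4)·1.8333 - (2)·-0.7500) / (13) = 1.2756
Change: (-0.5321, -0.6709, 1.6699, 1.1218) → max |·| = 1.6699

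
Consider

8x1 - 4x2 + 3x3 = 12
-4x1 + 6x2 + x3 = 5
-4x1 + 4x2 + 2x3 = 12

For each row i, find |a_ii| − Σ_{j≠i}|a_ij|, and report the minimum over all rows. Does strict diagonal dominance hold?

-6

row 1: |8| − (4+3) = 1
row 2: |6| − (4+1) = 1
row 3: |2| − (4+4) = -6
minimum over rows = -6 → not strictly diagonally dominant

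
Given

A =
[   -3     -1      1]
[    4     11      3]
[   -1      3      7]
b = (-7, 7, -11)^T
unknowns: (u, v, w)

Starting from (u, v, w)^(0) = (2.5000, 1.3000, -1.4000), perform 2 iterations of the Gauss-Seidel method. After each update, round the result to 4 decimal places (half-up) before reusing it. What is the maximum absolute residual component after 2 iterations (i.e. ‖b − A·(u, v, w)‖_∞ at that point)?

0.1230

Iteration 1:
  u = (-7 - (-1)·1.3000 - (1)·-1.4000) / (-3) = 1.4333
  v = (7 - (4)·1.4333 - (3)·-1.4000) / (11) = 0.4970
  w = (-11 - (-1)·1.4333 - (3)·0.4970) / (7) = -1.5797
Iteration 2:
  u = (-7 - (-1)·0.4970 - (1)·-1.5797) / (-3) = 1.6411
  v = (7 - (4)·1.6411 - (3)·-1.5797) / (11) = 0.4704
  w = (-11 - (-1)·1.6411 - (3)·0.4704) / (7) = -1.5386
Residual b − A·x = (-0.0677, -0.1230, 0.0001); ∞-norm = 0.1230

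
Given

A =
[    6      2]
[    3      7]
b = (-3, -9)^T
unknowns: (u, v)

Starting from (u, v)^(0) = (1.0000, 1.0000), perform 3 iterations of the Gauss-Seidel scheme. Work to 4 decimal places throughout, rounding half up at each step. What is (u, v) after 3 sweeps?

Iteration 1:
  u = (-3 - (2)·1.0000) / (6) = -0.8333
  v = (-9 - (3)·-0.8333) / (7) = -0.9286
Iteration 2:
  u = (-3 - (2)·-0.9286) / (6) = -0.1905
  v = (-9 - (3)·-0.1905) / (7) = -1.2041
Iteration 3:
  u = (-3 - (2)·-1.2041) / (6) = -0.0986
  v = (-9 - (3)·-0.0986) / (7) = -1.2435

(-0.0986, -1.2435)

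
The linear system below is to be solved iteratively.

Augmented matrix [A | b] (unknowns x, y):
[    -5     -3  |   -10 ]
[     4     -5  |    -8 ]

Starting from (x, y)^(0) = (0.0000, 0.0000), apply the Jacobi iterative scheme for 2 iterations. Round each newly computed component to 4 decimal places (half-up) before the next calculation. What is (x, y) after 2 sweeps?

Iteration 1:
  x = (-10 - (-3)·0.0000) / (-5) = 2.0000
  y = (-8 - (4)·0.0000) / (-5) = 1.6000
Iteration 2:
  x = (-10 - (-3)·1.6000) / (-5) = 1.0400
  y = (-8 - (4)·2.0000) / (-5) = 3.2000

(1.0400, 3.2000)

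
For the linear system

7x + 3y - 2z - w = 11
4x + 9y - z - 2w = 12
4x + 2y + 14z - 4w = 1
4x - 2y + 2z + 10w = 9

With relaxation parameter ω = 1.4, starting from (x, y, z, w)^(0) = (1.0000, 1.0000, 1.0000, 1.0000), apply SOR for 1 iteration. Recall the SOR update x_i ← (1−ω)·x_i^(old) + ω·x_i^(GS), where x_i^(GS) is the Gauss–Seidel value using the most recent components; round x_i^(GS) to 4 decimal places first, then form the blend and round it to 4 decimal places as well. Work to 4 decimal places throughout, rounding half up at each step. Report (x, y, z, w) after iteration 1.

(1.8000, 0.8134, -0.7826, 0.2989)

Iteration 1:
  x: GS value = (11 - (3)·1.0000 - (-2)·1.0000 - (-1)·1.0000) / (7) = 1.5714;  x ← (1−ω)·1.0000 + ω·1.5714 = 1.8000
  y: GS value = (12 - (4)·1.8000 - (-1)·1.0000 - (-2)·1.0000) / (9) = 0.8667;  y ← (1−ω)·1.0000 + ω·0.8667 = 0.8134
  z: GS value = (1 - (4)·1.8000 - (2)·0.8134 - (-4)·1.0000) / (14) = -0.2733;  z ← (1−ω)·1.0000 + ω·-0.2733 = -0.7826
  w: GS value = (9 - (4)·1.8000 - (-2)·0.8134 - (2)·-0.7826) / (10) = 0.4992;  w ← (1−ω)·1.0000 + ω·0.4992 = 0.2989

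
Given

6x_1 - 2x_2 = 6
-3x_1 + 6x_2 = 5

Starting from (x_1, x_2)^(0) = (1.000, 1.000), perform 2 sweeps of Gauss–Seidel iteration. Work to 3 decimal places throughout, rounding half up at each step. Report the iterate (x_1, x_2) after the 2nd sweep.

(1.500, 1.583)

Iteration 1:
  x_1 = (6 - (-2)·1.000) / (6) = 1.333
  x_2 = (5 - (-3)·1.333) / (6) = 1.500
Iteration 2:
  x_1 = (6 - (-2)·1.500) / (6) = 1.500
  x_2 = (5 - (-3)·1.500) / (6) = 1.583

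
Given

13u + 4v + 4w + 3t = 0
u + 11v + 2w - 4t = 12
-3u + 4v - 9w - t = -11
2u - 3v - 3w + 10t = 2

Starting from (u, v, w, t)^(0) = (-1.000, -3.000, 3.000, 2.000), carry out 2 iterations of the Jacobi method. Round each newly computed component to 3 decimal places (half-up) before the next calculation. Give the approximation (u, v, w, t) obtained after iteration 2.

Iteration 1:
  u = (0 - (4)·-3.000 - (4)·3.000 - (3)·2.000) / (13) = -0.462
  v = (12 - (1)·-1.000 - (2)·3.000 - (-4)·2.000) / (11) = 1.364
  w = (-11 - (-3)·-1.000 - (4)·-3.000 - (-1)·2.000) / (-9) = 0.000
  t = (2 - (2)·-1.000 - (-3)·-3.000 - (-3)·3.000) / (10) = 0.400
Iteration 2:
  u = (0 - (4)·1.364 - (4)·0.000 - (3)·0.400) / (13) = -0.512
  v = (12 - (1)·-0.462 - (2)·0.000 - (-4)·0.400) / (11) = 1.278
  w = (-11 - (-3)·-0.462 - (4)·1.364 - (-1)·0.400) / (-9) = 1.938
  t = (2 - (2)·-0.462 - (-3)·1.364 - (-3)·0.000) / (10) = 0.702

(-0.512, 1.278, 1.938, 0.702)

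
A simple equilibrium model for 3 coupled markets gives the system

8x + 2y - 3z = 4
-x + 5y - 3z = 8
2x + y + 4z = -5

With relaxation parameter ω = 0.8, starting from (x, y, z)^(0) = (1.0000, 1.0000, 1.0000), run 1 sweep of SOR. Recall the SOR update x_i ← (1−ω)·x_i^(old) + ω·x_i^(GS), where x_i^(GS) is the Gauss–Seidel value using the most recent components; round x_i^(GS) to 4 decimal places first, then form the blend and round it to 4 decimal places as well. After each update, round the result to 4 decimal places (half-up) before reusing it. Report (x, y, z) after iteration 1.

(0.7000, 2.0720, -1.4944)

Iteration 1:
  x: GS value = (4 - (2)·1.0000 - (-3)·1.0000) / (8) = 0.6250;  x ← (1−ω)·1.0000 + ω·0.6250 = 0.7000
  y: GS value = (8 - (-1)·0.7000 - (-3)·1.0000) / (5) = 2.3400;  y ← (1−ω)·1.0000 + ω·2.3400 = 2.0720
  z: GS value = (-5 - (2)·0.7000 - (1)·2.0720) / (4) = -2.1180;  z ← (1−ω)·1.0000 + ω·-2.1180 = -1.4944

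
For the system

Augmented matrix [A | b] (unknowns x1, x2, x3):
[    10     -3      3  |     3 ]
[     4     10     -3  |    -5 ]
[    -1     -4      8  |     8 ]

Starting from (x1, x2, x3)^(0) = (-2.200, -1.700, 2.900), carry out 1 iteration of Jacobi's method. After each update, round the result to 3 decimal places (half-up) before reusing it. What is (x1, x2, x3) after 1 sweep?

Iteration 1:
  x1 = (3 - (-3)·-1.700 - (3)·2.900) / (10) = -1.080
  x2 = (-5 - (4)·-2.200 - (-3)·2.900) / (10) = 1.250
  x3 = (8 - (-1)·-2.200 - (-4)·-1.700) / (8) = -0.125

(-1.080, 1.250, -0.125)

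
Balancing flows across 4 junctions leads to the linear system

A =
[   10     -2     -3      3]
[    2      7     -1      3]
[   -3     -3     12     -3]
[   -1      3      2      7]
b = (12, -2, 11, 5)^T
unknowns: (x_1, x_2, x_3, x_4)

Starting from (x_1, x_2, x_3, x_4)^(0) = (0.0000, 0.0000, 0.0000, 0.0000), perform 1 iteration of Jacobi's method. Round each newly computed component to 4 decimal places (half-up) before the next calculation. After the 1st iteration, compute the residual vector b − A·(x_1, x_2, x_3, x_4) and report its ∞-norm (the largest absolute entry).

Iteration 1:
  x_1 = (12 - (-2)·0.0000 - (-3)·0.0000 - (3)·0.0000) / (10) = 1.2000
  x_2 = (-2 - (2)·0.0000 - (-1)·0.0000 - (3)·0.0000) / (7) = -0.2857
  x_3 = (11 - (-3)·0.0000 - (-3)·0.0000 - (-3)·0.0000) / (12) = 0.9167
  x_4 = (5 - (-1)·0.0000 - (3)·0.0000 - (2)·0.0000) / (7) = 0.7143
Residual b − A·x = (0.0358, -3.6263, 4.8854, 0.2236); ∞-norm = 4.8854

4.8854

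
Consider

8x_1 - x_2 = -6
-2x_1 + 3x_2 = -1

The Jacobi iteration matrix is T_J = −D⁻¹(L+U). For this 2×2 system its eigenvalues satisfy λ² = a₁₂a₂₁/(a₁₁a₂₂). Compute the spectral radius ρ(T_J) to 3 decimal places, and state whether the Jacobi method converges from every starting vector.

0.289

a₁₂a₂₁/(a₁₁a₂₂) = (-1)·(-2) / ((8)·(3)) = 0.083333
ρ = √|0.083333| = √0.083333 = 0.289
ρ < 1, so Jacobi converges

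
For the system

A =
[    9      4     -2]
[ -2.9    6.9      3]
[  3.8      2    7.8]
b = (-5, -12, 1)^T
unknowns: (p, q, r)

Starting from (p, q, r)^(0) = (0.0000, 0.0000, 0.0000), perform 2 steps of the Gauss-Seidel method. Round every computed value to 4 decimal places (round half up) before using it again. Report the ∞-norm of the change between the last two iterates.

Iteration 1:
  p = (-5 - (4)·0.0000 - (-2)·0.0000) / (9) = -0.5556
  q = (-12 - (-2.9)·-0.5556 - (3)·0.0000) / (6.9) = -1.9726
  r = (1 - (3.8)·-0.5556 - (2)·-1.9726) / (7.8) = 0.9047
Iteration 2:
  p = (-5 - (4)·-1.9726 - (-2)·0.9047) / (9) = 0.5222
  q = (-12 - (-2.9)·0.5222 - (3)·0.9047) / (6.9) = -1.9130
  r = (1 - (3.8)·0.5222 - (2)·-1.9130) / (7.8) = 0.3643
Change: (1.0778, 0.0596, -0.5404) → max |·| = 1.0778

1.0778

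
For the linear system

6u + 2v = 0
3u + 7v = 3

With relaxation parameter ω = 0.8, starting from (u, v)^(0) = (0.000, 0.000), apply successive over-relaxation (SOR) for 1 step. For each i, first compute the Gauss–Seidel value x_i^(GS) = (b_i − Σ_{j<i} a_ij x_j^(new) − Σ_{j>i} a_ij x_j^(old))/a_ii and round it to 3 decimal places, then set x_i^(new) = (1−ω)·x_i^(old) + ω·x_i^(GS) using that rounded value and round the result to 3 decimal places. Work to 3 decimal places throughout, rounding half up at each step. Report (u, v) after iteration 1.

Iteration 1:
  u: GS value = (0 - (2)·0.000) / (6) = 0.000;  u ← (1−ω)·0.000 + ω·0.000 = 0.000
  v: GS value = (3 - (3)·0.000) / (7) = 0.429;  v ← (1−ω)·0.000 + ω·0.429 = 0.343

(0.000, 0.343)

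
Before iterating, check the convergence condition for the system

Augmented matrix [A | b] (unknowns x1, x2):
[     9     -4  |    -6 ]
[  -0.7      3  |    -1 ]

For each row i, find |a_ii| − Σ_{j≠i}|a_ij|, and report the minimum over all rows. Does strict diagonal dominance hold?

2.3

row 1: |9| − (4) = 5
row 2: |3| − (0.7) = 2.3
minimum over rows = 2.3 → strictly diagonally dominant (convergence guaranteed)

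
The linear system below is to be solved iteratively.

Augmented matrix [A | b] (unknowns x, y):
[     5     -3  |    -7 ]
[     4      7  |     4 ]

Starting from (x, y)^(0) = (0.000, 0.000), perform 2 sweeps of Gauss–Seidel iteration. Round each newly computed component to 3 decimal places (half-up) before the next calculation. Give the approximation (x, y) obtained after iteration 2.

Iteration 1:
  x = (-7 - (-3)·0.000) / (5) = -1.400
  y = (4 - (4)·-1.400) / (7) = 1.371
Iteration 2:
  x = (-7 - (-3)·1.371) / (5) = -0.577
  y = (4 - (4)·-0.577) / (7) = 0.901

(-0.577, 0.901)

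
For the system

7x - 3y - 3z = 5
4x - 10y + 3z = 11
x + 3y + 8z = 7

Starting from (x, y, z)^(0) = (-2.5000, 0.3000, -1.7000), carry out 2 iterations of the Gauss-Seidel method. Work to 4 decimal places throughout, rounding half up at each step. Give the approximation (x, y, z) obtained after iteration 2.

Iteration 1:
  x = (5 - (-3)·0.3000 - (-3)·-1.7000) / (7) = 0.1143
  y = (11 - (4)·0.1143 - (3)·-1.7000) / (-10) = -1.5643
  z = (7 - (1)·0.1143 - (3)·-1.5643) / (8) = 1.4473
Iteration 2:
  x = (5 - (-3)·-1.5643 - (-3)·1.4473) / (7) = 0.6641
  y = (11 - (4)·0.6641 - (3)·1.4473) / (-10) = -0.4002
  z = (7 - (1)·0.6641 - (3)·-0.4002) / (8) = 0.9421

(0.6641, -0.4002, 0.9421)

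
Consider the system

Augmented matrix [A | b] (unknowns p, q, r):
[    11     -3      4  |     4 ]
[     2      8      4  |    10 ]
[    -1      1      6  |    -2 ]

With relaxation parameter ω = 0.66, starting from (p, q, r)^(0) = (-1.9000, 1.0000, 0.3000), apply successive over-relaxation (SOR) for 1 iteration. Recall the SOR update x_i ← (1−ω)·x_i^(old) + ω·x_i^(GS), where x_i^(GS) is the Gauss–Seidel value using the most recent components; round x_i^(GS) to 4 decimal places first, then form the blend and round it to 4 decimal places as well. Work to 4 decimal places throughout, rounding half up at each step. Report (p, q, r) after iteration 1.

Iteration 1:
  p: GS value = (4 - (-3)·1.0000 - (4)·0.3000) / (11) = 0.5273;  p ← (1−ω)·-1.9000 + ω·0.5273 = -0.2980
  q: GS value = (10 - (2)·-0.2980 - (4)·0.3000) / (8) = 1.1745;  q ← (1−ω)·1.0000 + ω·1.1745 = 1.1152
  r: GS value = (-2 - (-1)·-0.2980 - (1)·1.1152) / (6) = -0.5689;  r ← (1−ω)·0.3000 + ω·-0.5689 = -0.2735

(-0.2980, 1.1152, -0.2735)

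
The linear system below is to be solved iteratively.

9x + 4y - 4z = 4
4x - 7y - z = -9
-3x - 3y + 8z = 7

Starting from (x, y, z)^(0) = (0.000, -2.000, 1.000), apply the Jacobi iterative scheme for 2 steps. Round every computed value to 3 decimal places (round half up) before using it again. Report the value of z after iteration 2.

1.970

Iteration 1:
  x = (4 - (4)·-2.000 - (-4)·1.000) / (9) = 1.778
  y = (-9 - (4)·0.000 - (-1)·1.000) / (-7) = 1.143
  z = (7 - (-3)·0.000 - (-3)·-2.000) / (8) = 0.125
Iteration 2:
  x = (4 - (4)·1.143 - (-4)·0.125) / (9) = -0.008
  y = (-9 - (4)·1.778 - (-1)·0.125) / (-7) = 2.284
  z = (7 - (-3)·1.778 - (-3)·1.143) / (8) = 1.970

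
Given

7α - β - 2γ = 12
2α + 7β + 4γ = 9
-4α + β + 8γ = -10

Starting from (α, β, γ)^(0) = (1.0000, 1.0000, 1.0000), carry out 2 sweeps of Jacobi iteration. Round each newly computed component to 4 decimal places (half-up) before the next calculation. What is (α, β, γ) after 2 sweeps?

(1.5255, 1.1735, -0.2321)

Iteration 1:
  α = (12 - (-1)·1.0000 - (-2)·1.0000) / (7) = 2.1429
  β = (9 - (2)·1.0000 - (4)·1.0000) / (7) = 0.4286
  γ = (-10 - (-4)·1.0000 - (1)·1.0000) / (8) = -0.8750
Iteration 2:
  α = (12 - (-1)·0.4286 - (-2)·-0.8750) / (7) = 1.5255
  β = (9 - (2)·2.1429 - (4)·-0.8750) / (7) = 1.1735
  γ = (-10 - (-4)·2.1429 - (1)·0.4286) / (8) = -0.2321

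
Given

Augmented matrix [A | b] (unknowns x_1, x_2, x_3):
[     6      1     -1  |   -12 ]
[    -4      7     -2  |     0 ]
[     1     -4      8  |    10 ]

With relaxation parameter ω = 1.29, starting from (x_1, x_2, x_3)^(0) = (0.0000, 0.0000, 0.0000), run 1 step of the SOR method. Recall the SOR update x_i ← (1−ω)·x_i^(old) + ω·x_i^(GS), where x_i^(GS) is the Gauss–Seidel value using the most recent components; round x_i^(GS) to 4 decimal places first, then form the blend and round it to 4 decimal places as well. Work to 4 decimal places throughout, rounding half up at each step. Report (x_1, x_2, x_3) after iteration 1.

(-2.5800, -1.9018, 0.8019)

Iteration 1:
  x_1: GS value = (-12 - (1)·0.0000 - (-1)·0.0000) / (6) = -2.0000;  x_1 ← (1−ω)·0.0000 + ω·-2.0000 = -2.5800
  x_2: GS value = (0 - (-4)·-2.5800 - (-2)·0.0000) / (7) = -1.4743;  x_2 ← (1−ω)·0.0000 + ω·-1.4743 = -1.9018
  x_3: GS value = (10 - (1)·-2.5800 - (-4)·-1.9018) / (8) = 0.6216;  x_3 ← (1−ω)·0.0000 + ω·0.6216 = 0.8019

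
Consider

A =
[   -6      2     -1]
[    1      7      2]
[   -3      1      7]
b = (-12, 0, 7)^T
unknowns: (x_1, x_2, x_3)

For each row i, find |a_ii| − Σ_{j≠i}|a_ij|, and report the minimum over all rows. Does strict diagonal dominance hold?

3

row 1: |-6| − (2+1) = 3
row 2: |7| − (1+2) = 4
row 3: |7| − (3+1) = 3
minimum over rows = 3 → strictly diagonally dominant (convergence guaranteed)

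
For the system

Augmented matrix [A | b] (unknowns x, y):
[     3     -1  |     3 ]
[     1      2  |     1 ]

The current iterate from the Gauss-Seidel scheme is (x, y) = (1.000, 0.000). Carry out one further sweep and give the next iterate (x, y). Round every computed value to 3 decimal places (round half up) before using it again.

One sweep:
  x = (3 - (-1)·0.000) / (3) = 1.000
  y = (1 - (1)·1.000) / (2) = 0.000

(1.000, 0.000)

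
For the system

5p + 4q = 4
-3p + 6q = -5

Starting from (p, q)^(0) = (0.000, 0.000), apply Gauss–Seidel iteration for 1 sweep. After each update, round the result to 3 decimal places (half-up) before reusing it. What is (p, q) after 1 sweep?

Iteration 1:
  p = (4 - (4)·0.000) / (5) = 0.800
  q = (-5 - (-3)·0.800) / (6) = -0.433

(0.800, -0.433)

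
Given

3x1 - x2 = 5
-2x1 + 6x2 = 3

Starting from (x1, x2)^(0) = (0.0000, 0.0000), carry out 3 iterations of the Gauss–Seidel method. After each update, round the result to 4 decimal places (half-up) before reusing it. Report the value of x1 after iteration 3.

2.0576

Iteration 1:
  x1 = (5 - (-1)·0.0000) / (3) = 1.6667
  x2 = (3 - (-2)·1.6667) / (6) = 1.0556
Iteration 2:
  x1 = (5 - (-1)·1.0556) / (3) = 2.0185
  x2 = (3 - (-2)·2.0185) / (6) = 1.1728
Iteration 3:
  x1 = (5 - (-1)·1.1728) / (3) = 2.0576
  x2 = (3 - (-2)·2.0576) / (6) = 1.1859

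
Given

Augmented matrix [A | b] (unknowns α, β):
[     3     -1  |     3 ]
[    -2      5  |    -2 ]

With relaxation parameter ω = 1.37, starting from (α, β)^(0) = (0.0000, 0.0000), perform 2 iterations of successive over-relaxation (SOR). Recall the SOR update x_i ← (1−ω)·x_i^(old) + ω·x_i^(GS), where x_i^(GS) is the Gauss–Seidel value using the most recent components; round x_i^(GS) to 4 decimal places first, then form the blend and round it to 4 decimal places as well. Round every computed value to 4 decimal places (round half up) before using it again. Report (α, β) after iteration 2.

Iteration 1:
  α: GS value = (3 - (-1)·0.0000) / (3) = 1.0000;  α ← (1−ω)·0.0000 + ω·1.0000 = 1.3700
  β: GS value = (-2 - (-2)·1.3700) / (5) = 0.1480;  β ← (1−ω)·0.0000 + ω·0.1480 = 0.2028
Iteration 2:
  α: GS value = (3 - (-1)·0.2028) / (3) = 1.0676;  α ← (1−ω)·1.3700 + ω·1.0676 = 0.9557
  β: GS value = (-2 - (-2)·0.9557) / (5) = -0.0177;  β ← (1−ω)·0.2028 + ω·-0.0177 = -0.0993

(0.9557, -0.0993)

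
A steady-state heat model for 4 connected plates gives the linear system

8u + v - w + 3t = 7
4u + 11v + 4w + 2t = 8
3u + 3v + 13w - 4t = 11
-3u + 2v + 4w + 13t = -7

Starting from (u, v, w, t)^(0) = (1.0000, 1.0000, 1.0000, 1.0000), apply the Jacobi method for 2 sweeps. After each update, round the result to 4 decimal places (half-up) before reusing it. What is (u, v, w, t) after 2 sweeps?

Iteration 1:
  u = (7 - (1)·1.0000 - (-1)·1.0000 - (3)·1.0000) / (8) = 0.5000
  v = (8 - (4)·1.0000 - (4)·1.0000 - (2)·1.0000) / (11) = -0.1818
  w = (11 - (3)·1.0000 - (3)·1.0000 - (-4)·1.0000) / (13) = 0.6923
  t = (-7 - (-3)·1.0000 - (2)·1.0000 - (4)·1.0000) / (13) = -0.7692
Iteration 2:
  u = (7 - (1)·-0.1818 - (-1)·0.6923 - (3)·-0.7692) / (8) = 1.2727
  v = (8 - (4)·0.5000 - (4)·0.6923 - (2)·-0.7692) / (11) = 0.4336
  w = (11 - (3)·0.5000 - (3)·-0.1818 - (-4)·-0.7692) / (13) = 0.5360
  t = (-7 - (-3)·0.5000 - (2)·-0.1818 - (4)·0.6923) / (13) = -0.6081

(1.2727, 0.4336, 0.5360, -0.6081)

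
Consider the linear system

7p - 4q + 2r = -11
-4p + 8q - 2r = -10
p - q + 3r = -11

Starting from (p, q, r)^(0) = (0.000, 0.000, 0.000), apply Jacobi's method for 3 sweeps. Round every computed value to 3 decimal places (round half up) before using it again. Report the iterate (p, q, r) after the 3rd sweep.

Iteration 1:
  p = (-11 - (-4)·0.000 - (2)·0.000) / (7) = -1.571
  q = (-10 - (-4)·0.000 - (-2)·0.000) / (8) = -1.250
  r = (-11 - (1)·0.000 - (-1)·0.000) / (3) = -3.667
Iteration 2:
  p = (-11 - (-4)·-1.250 - (2)·-3.667) / (7) = -1.238
  q = (-10 - (-4)·-1.571 - (-2)·-3.667) / (8) = -2.952
  r = (-11 - (1)·-1.571 - (-1)·-1.250) / (3) = -3.560
Iteration 3:
  p = (-11 - (-4)·-2.952 - (2)·-3.560) / (7) = -2.241
  q = (-10 - (-4)·-1.238 - (-2)·-3.560) / (8) = -2.759
  r = (-11 - (1)·-1.238 - (-1)·-2.952) / (3) = -4.238

(-2.241, -2.759, -4.238)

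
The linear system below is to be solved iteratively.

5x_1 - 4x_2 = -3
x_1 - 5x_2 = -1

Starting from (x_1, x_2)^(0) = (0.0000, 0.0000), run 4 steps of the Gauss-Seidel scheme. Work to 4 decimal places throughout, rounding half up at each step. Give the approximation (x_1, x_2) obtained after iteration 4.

Iteration 1:
  x_1 = (-3 - (-4)·0.0000) / (5) = -0.6000
  x_2 = (-1 - (1)·-0.6000) / (-5) = 0.0800
Iteration 2:
  x_1 = (-3 - (-4)·0.0800) / (5) = -0.5360
  x_2 = (-1 - (1)·-0.5360) / (-5) = 0.0928
Iteration 3:
  x_1 = (-3 - (-4)·0.0928) / (5) = -0.5258
  x_2 = (-1 - (1)·-0.5258) / (-5) = 0.0948
Iteration 4:
  x_1 = (-3 - (-4)·0.0948) / (5) = -0.5242
  x_2 = (-1 - (1)·-0.5242) / (-5) = 0.0952

(-0.5242, 0.0952)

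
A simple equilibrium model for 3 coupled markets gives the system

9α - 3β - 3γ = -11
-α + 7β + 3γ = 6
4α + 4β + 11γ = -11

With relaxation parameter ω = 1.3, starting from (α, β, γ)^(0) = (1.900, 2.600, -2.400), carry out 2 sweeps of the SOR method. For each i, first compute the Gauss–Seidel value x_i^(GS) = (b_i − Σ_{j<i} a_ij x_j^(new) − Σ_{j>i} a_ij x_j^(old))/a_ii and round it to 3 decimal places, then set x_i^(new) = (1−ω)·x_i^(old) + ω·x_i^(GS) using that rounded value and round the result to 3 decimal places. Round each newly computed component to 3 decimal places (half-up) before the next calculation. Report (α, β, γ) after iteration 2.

(-0.500, 0.751, -1.356)

Iteration 1:
  α: GS value = (-11 - (-3)·2.600 - (-3)·-2.400) / (9) = -1.156;  α ← (1−ω)·1.900 + ω·-1.156 = -2.073
  β: GS value = (6 - (-1)·-2.073 - (3)·-2.400) / (7) = 1.590;  β ← (1−ω)·2.600 + ω·1.590 = 1.287
  γ: GS value = (-11 - (4)·-2.073 - (4)·1.287) / (11) = -0.714;  γ ← (1−ω)·-2.400 + ω·-0.714 = -0.208
Iteration 2:
  α: GS value = (-11 - (-3)·1.287 - (-3)·-0.208) / (9) = -0.863;  α ← (1−ω)·-2.073 + ω·-0.863 = -0.500
  β: GS value = (6 - (-1)·-0.500 - (3)·-0.208) / (7) = 0.875;  β ← (1−ω)·1.287 + ω·0.875 = 0.751
  γ: GS value = (-11 - (4)·-0.500 - (4)·0.751) / (11) = -1.091;  γ ← (1−ω)·-0.208 + ω·-1.091 = -1.356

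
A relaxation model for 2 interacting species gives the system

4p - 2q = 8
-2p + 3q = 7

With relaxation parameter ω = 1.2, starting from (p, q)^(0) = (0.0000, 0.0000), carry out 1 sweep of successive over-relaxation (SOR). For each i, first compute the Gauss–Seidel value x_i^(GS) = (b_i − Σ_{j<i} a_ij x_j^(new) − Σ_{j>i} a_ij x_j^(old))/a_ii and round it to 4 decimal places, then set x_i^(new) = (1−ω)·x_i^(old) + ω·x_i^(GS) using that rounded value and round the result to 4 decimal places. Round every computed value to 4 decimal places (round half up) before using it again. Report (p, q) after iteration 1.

(2.4000, 4.7200)

Iteration 1:
  p: GS value = (8 - (-2)·0.0000) / (4) = 2.0000;  p ← (1−ω)·0.0000 + ω·2.0000 = 2.4000
  q: GS value = (7 - (-2)·2.4000) / (3) = 3.9333;  q ← (1−ω)·0.0000 + ω·3.9333 = 4.7200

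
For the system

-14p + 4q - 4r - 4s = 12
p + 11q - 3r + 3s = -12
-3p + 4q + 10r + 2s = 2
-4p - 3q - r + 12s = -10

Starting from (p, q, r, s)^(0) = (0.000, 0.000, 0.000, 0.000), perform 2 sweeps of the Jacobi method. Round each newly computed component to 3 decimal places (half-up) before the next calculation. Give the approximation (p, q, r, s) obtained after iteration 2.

(-0.988, -0.731, 0.546, -1.375)

Iteration 1:
  p = (12 - (4)·0.000 - (-4)·0.000 - (-4)·0.000) / (-14) = -0.857
  q = (-12 - (1)·0.000 - (-3)·0.000 - (3)·0.000) / (11) = -1.091
  r = (2 - (-3)·0.000 - (4)·0.000 - (2)·0.000) / (10) = 0.200
  s = (-10 - (-4)·0.000 - (-3)·0.000 - (-1)·0.000) / (12) = -0.833
Iteration 2:
  p = (12 - (4)·-1.091 - (-4)·0.200 - (-4)·-0.833) / (-14) = -0.988
  q = (-12 - (1)·-0.857 - (-3)·0.200 - (3)·-0.833) / (11) = -0.731
  r = (2 - (-3)·-0.857 - (4)·-1.091 - (2)·-0.833) / (10) = 0.546
  s = (-10 - (-4)·-0.857 - (-3)·-1.091 - (-1)·0.200) / (12) = -1.375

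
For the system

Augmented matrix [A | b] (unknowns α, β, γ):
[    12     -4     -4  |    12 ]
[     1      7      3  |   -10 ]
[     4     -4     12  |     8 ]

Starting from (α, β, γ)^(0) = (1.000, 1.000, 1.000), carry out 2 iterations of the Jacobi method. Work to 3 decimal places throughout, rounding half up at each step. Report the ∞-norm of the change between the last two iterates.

1.223

Iteration 1:
  α = (12 - (-4)·1.000 - (-4)·1.000) / (12) = 1.667
  β = (-10 - (1)·1.000 - (3)·1.000) / (7) = -2.000
  γ = (8 - (4)·1.000 - (-4)·1.000) / (12) = 0.667
Iteration 2:
  α = (12 - (-4)·-2.000 - (-4)·0.667) / (12) = 0.556
  β = (-10 - (1)·1.667 - (3)·0.667) / (7) = -1.953
  γ = (8 - (4)·1.667 - (-4)·-2.000) / (12) = -0.556
Change: (-1.111, 0.047, -1.223) → max |·| = 1.223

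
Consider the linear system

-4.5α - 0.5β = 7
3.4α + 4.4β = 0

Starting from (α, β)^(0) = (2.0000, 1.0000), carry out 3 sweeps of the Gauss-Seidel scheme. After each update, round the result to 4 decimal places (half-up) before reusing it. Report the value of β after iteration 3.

1.3147

Iteration 1:
  α = (7 - (-0.5)·1.0000) / (-4.5) = -1.6667
  β = (0 - (3.4)·-1.6667) / (4.4) = 1.2879
Iteration 2:
  α = (7 - (-0.5)·1.2879) / (-4.5) = -1.6987
  β = (0 - (3.4)·-1.6987) / (4.4) = 1.3126
Iteration 3:
  α = (7 - (-0.5)·1.3126) / (-4.5) = -1.7014
  β = (0 - (3.4)·-1.7014) / (4.4) = 1.3147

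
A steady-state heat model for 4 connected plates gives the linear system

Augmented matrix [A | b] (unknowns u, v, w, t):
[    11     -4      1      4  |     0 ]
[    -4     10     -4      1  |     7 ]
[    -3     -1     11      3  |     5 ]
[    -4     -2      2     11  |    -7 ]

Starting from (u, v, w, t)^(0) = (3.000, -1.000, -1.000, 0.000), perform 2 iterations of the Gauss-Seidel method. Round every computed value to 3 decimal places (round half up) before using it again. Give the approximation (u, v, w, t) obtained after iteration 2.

(0.314, 1.062, 0.848, -0.483)

Iteration 1:
  u = (0 - (-4)·-1.000 - (1)·-1.000 - (4)·0.000) / (11) = -0.273
  v = (7 - (-4)·-0.273 - (-4)·-1.000 - (1)·0.000) / (10) = 0.191
  w = (5 - (-3)·-0.273 - (-1)·0.191 - (3)·0.000) / (11) = 0.397
  t = (-7 - (-4)·-0.273 - (-2)·0.191 - (2)·0.397) / (11) = -0.773
Iteration 2:
  u = (0 - (-4)·0.191 - (1)·0.397 - (4)·-0.773) / (11) = 0.314
  v = (7 - (-4)·0.314 - (-4)·0.397 - (1)·-0.773) / (10) = 1.062
  w = (5 - (-3)·0.314 - (-1)·1.062 - (3)·-0.773) / (11) = 0.848
  t = (-7 - (-4)·0.314 - (-2)·1.062 - (2)·0.848) / (11) = -0.483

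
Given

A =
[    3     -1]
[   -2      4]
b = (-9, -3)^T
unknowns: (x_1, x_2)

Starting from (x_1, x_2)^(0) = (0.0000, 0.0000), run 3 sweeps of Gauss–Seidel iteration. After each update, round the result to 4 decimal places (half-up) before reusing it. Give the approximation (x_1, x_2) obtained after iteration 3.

Iteration 1:
  x_1 = (-9 - (-1)·0.0000) / (3) = -3.0000
  x_2 = (-3 - (-2)·-3.0000) / (4) = -2.2500
Iteration 2:
  x_1 = (-9 - (-1)·-2.2500) / (3) = -3.7500
  x_2 = (-3 - (-2)·-3.7500) / (4) = -2.6250
Iteration 3:
  x_1 = (-9 - (-1)·-2.6250) / (3) = -3.8750
  x_2 = (-3 - (-2)·-3.8750) / (4) = -2.6875

(-3.8750, -2.6875)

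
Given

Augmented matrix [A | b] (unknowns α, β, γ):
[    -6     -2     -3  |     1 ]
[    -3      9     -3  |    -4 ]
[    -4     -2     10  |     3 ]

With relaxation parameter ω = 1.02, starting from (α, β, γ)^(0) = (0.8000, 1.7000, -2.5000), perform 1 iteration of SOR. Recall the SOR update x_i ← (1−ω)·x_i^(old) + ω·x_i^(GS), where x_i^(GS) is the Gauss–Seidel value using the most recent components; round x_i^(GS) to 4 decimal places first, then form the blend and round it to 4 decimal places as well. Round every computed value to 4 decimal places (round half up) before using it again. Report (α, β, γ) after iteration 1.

(0.5110, -1.1635, 0.3271)

Iteration 1:
  α: GS value = (1 - (-2)·1.7000 - (-3)·-2.5000) / (-6) = 0.5167;  α ← (1−ω)·0.8000 + ω·0.5167 = 0.5110
  β: GS value = (-4 - (-3)·0.5110 - (-3)·-2.5000) / (9) = -1.1074;  β ← (1−ω)·1.7000 + ω·-1.1074 = -1.1635
  γ: GS value = (3 - (-4)·0.5110 - (-2)·-1.1635) / (10) = 0.2717;  γ ← (1−ω)·-2.5000 + ω·0.2717 = 0.3271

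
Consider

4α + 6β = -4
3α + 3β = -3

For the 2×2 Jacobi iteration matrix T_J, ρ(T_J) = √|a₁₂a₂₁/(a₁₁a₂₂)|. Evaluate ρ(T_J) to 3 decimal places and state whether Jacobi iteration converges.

a₁₂a₂₁/(a₁₁a₂₂) = (6)·(3) / ((4)·(3)) = 1.500000
ρ = √|1.500000| = √1.500000 = 1.225
ρ > 1, so Jacobi diverges

1.225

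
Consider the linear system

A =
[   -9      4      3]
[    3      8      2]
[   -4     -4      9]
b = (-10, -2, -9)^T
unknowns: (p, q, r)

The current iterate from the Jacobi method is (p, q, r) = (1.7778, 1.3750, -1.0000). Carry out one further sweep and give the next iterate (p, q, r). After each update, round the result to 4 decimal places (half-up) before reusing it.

(1.3889, -0.6667, 0.4012)

One sweep:
  p = (-10 - (4)·1.3750 - (3)·-1.0000) / (-9) = 1.3889
  q = (-2 - (3)·1.7778 - (2)·-1.0000) / (8) = -0.6667
  r = (-9 - (-4)·1.7778 - (-4)·1.3750) / (9) = 0.4012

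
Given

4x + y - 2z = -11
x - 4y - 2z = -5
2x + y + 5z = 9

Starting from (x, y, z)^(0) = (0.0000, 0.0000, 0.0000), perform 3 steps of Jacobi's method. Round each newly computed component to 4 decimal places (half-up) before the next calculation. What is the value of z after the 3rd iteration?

2.7325

Iteration 1:
  x = (-11 - (1)·0.0000 - (-2)·0.0000) / (4) = -2.7500
  y = (-5 - (1)·0.0000 - (-2)·0.0000) / (-4) = 1.2500
  z = (9 - (2)·0.0000 - (1)·0.0000) / (5) = 1.8000
Iteration 2:
  x = (-11 - (1)·1.2500 - (-2)·1.8000) / (4) = -2.1625
  y = (-5 - (1)·-2.7500 - (-2)·1.8000) / (-4) = -0.3375
  z = (9 - (2)·-2.7500 - (1)·1.2500) / (5) = 2.6500
Iteration 3:
  x = (-11 - (1)·-0.3375 - (-2)·2.6500) / (4) = -1.3406
  y = (-5 - (1)·-2.1625 - (-2)·2.6500) / (-4) = -0.6156
  z = (9 - (2)·-2.1625 - (1)·-0.3375) / (5) = 2.7325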